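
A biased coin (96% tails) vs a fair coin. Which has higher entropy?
Fair coin

The fair coin is uniform (p=0.5), maximizing binary entropy at 1 bit. The biased coin has H(0.96) ≈ 0.242 bits — its outcome is more predictable, so its entropy is lower.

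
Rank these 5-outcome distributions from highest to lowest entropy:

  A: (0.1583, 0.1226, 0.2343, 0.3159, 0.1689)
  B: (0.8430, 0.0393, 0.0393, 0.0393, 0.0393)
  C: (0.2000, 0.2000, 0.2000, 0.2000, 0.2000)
C > A > B

Key insight: Entropy is maximized by uniform distributions and minimized by concentrated distributions.

- Uniform distributions have maximum entropy log₂(5) = 2.3219 bits
- The more "peaked" or concentrated a distribution, the lower its entropy

Entropies:
  H(A) = 2.2413 bits
  H(B) = 0.9411 bits
  H(C) = 2.3219 bits

Ranking: C > A > B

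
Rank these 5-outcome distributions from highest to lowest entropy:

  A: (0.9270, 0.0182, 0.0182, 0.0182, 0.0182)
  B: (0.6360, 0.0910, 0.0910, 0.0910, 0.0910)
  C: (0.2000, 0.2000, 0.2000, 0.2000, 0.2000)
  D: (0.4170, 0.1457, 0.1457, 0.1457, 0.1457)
C > D > B > A

Key insight: Entropy is maximized by uniform distributions and minimized by concentrated distributions.

Entropies:
  H(A) = 0.5230 bits
  H(B) = 1.6740 bits
  H(C) = 2.3219 bits
  H(D) = 2.1460 bits

Ranking: C > D > B > A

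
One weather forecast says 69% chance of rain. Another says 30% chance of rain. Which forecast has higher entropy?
69% forecast

Treat each forecast as a Bernoulli distribution. Binary entropy is maximized at p=0.5 and falls off symmetrically toward 0 or 1. The 69% forecast is closer to 50%, so it is more uncertain. H(69%) ≈ 0.893 bits, H(30%) ≈ 0.881 bits.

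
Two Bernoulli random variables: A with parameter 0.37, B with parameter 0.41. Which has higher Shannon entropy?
B

For binary distributions, entropy is maximized at p=0.5 and decreases as p moves toward 0 or 1.

H(A) = H(0.37) = 0.9507 bits
H(B) = H(0.41) = 0.9765 bits

Distribution B (p=0.41) is closer to uniform (p=0.5), so it has higher entropy.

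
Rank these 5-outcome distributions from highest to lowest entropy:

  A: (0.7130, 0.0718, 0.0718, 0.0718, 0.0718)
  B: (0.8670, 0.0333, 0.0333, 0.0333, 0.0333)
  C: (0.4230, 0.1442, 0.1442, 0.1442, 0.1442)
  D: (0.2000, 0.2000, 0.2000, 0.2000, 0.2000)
D > C > A > B

Key insight: Entropy is maximized by uniform distributions and minimized by concentrated distributions.

Entropies:
  H(A) = 1.4388 bits
  H(B) = 0.8316 bits
  H(C) = 2.1368 bits
  H(D) = 2.3219 bits

Ranking: D > C > A > B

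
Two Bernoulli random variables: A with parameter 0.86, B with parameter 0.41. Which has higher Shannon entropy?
B

For binary distributions, entropy is maximized at p=0.5 and decreases as p moves toward 0 or 1.

H(A) = H(0.86) = 0.5842 bits
H(B) = H(0.41) = 0.9765 bits

Distribution B (p=0.41) is closer to uniform (p=0.5), so it has higher entropy.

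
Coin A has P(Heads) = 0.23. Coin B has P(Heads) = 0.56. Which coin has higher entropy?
B

For binary distributions, entropy is maximized at p=0.5 and decreases as p moves toward 0 or 1.

H(A) = H(0.23) = 0.7780 bits
H(B) = H(0.56) = 0.9896 bits

Distribution B (p=0.56) is closer to uniform (p=0.5), so it has higher entropy.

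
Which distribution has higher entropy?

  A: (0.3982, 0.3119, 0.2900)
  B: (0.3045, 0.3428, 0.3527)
B

Both distributions are close to uniform, making this a harder comparison.

H(A) = 1.5711 bits
H(B) = 1.5821 bits

The distribution closer to uniform has higher entropy.
Answer: B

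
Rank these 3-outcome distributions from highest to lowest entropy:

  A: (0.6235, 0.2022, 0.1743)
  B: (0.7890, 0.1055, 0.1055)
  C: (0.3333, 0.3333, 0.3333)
C > A > B

Key insight: Entropy is maximized by uniform distributions and minimized by concentrated distributions.

- Uniform distributions have maximum entropy log₂(3) = 1.5850 bits
- The more "peaked" or concentrated a distribution, the lower its entropy

Entropies:
  H(A) = 1.3305 bits
  H(B) = 0.9544 bits
  H(C) = 1.5850 bits

Ranking: C > A > B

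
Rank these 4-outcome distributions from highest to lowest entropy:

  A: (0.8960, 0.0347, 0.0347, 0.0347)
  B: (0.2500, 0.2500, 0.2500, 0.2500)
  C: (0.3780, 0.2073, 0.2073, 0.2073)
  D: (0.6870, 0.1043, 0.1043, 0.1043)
B > C > D > A

Key insight: Entropy is maximized by uniform distributions and minimized by concentrated distributions.

Entropies:
  H(A) = 0.6464 bits
  H(B) = 2.0000 bits
  H(C) = 1.9425 bits
  H(D) = 1.3927 bits

Ranking: B > C > D > A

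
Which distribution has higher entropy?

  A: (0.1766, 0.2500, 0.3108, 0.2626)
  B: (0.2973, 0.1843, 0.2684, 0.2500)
B

Both distributions are close to uniform, making this a harder comparison.

H(A) = 1.9723 bits
H(B) = 1.9792 bits

The distribution closer to uniform has higher entropy.
Answer: B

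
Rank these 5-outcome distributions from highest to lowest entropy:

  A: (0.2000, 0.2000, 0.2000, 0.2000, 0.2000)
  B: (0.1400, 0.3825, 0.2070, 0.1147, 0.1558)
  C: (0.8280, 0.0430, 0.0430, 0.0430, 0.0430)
A > B > C

Key insight: Entropy is maximized by uniform distributions and minimized by concentrated distributions.

- Uniform distributions have maximum entropy log₂(5) = 2.3219 bits
- The more "peaked" or concentrated a distribution, the lower its entropy

Entropies:
  H(A) = 2.3219 bits
  H(B) = 2.1741 bits
  H(C) = 1.0063 bits

Ranking: A > B > C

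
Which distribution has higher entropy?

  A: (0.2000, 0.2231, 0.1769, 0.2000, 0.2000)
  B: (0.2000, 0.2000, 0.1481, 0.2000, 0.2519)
A

Both distributions are close to uniform, making this a harder comparison.

H(A) = 2.3181 bits
H(B) = 2.3023 bits

The distribution closer to uniform has higher entropy.
Answer: A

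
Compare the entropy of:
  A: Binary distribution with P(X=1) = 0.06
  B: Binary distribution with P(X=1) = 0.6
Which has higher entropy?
B

For binary distributions, entropy is maximized at p=0.5 and decreases as p moves toward 0 or 1.

H(A) = H(0.06) = 0.3274 bits
H(B) = H(0.6) = 0.9710 bits

Distribution B (p=0.6) is closer to uniform (p=0.5), so it has higher entropy.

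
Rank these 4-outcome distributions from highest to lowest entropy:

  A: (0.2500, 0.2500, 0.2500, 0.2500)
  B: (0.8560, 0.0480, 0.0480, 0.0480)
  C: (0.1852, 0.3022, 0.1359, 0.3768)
A > C > B

Key insight: Entropy is maximized by uniform distributions and minimized by concentrated distributions.

- Uniform distributions have maximum entropy log₂(4) = 2.0000 bits
- The more "peaked" or concentrated a distribution, the lower its entropy

Entropies:
  H(A) = 2.0000 bits
  H(B) = 0.8229 bits
  H(C) = 1.8941 bits

Ranking: A > C > B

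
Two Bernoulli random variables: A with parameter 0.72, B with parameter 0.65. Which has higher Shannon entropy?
B

For binary distributions, entropy is maximized at p=0.5 and decreases as p moves toward 0 or 1.

H(A) = H(0.72) = 0.8555 bits
H(B) = H(0.65) = 0.9341 bits

Distribution B (p=0.65) is closer to uniform (p=0.5), so it has higher entropy.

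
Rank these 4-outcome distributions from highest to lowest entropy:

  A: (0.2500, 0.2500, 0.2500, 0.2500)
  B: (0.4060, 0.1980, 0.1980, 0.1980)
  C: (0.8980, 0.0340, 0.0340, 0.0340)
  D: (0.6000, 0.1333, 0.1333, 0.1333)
A > B > D > C

Key insight: Entropy is maximized by uniform distributions and minimized by concentrated distributions.

Entropies:
  H(A) = 2.0000 bits
  H(B) = 1.9158 bits
  H(C) = 0.6370 bits
  H(D) = 1.6049 bits

Ranking: A > B > D > C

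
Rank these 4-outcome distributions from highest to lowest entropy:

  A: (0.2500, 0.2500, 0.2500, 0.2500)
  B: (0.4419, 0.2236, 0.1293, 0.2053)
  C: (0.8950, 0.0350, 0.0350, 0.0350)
A > B > C

Key insight: Entropy is maximized by uniform distributions and minimized by concentrated distributions.

- Uniform distributions have maximum entropy log₂(4) = 2.0000 bits
- The more "peaked" or concentrated a distribution, the lower its entropy

Entropies:
  H(A) = 2.0000 bits
  H(B) = 1.8543 bits
  H(C) = 0.6511 bits

Ranking: A > B > C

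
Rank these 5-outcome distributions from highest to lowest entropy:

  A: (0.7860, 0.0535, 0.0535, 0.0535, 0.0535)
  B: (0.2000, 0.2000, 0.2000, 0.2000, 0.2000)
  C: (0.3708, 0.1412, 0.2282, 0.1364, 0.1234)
B > C > A

Key insight: Entropy is maximized by uniform distributions and minimized by concentrated distributions.

- Uniform distributions have maximum entropy log₂(5) = 2.3219 bits
- The more "peaked" or concentrated a distribution, the lower its entropy

Entropies:
  H(A) = 1.1771 bits
  H(B) = 2.3219 bits
  H(C) = 2.1805 bits

Ranking: B > C > A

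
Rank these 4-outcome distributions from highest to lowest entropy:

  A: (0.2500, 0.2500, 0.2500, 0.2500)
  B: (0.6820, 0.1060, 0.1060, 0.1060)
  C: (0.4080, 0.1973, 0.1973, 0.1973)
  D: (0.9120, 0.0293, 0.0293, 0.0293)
A > C > B > D

Key insight: Entropy is maximized by uniform distributions and minimized by concentrated distributions.

Entropies:
  H(A) = 2.0000 bits
  H(B) = 1.4062 bits
  H(C) = 1.9137 bits
  H(D) = 0.5692 bits

Ranking: A > C > B > D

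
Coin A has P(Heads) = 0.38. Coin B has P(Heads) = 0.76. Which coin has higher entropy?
A

For binary distributions, entropy is maximized at p=0.5 and decreases as p moves toward 0 or 1.

H(A) = H(0.38) = 0.9580 bits
H(B) = H(0.76) = 0.7950 bits

Distribution A (p=0.38) is closer to uniform (p=0.5), so it has higher entropy.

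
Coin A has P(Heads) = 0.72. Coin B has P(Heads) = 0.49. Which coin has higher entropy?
B

For binary distributions, entropy is maximized at p=0.5 and decreases as p moves toward 0 or 1.

H(A) = H(0.72) = 0.8555 bits
H(B) = H(0.49) = 0.9997 bits

Distribution B (p=0.49) is closer to uniform (p=0.5), so it has higher entropy.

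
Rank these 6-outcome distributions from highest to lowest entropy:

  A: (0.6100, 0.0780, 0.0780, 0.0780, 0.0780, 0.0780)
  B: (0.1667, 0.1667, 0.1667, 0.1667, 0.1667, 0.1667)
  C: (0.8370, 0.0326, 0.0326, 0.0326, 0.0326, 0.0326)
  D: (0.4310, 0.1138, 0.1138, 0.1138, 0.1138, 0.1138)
B > D > A > C

Key insight: Entropy is maximized by uniform distributions and minimized by concentrated distributions.

Entropies:
  H(A) = 1.8704 bits
  H(B) = 2.5850 bits
  H(C) = 1.0199 bits
  H(D) = 2.3074 bits

Ranking: B > D > A > C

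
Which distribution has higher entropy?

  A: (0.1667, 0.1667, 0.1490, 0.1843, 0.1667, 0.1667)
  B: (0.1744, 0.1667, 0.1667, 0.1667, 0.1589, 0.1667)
B

Both distributions are close to uniform, making this a harder comparison.

H(A) = 2.5823 bits
H(B) = 2.5844 bits

The distribution closer to uniform has higher entropy.
Answer: B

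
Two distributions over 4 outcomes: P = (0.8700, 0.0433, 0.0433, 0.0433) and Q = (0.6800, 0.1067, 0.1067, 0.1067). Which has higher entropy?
Q

P is highly concentrated on one outcome (87%), making it nearly deterministic. Q spreads its mass more evenly (max 68%). The more spread-out distribution has higher entropy: H(P) ≈ 0.763 bits, H(Q) ≈ 1.412 bits.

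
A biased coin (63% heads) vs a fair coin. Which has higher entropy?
Fair coin

The fair coin is uniform (p=0.5), maximizing binary entropy at 1 bit. The biased coin has H(0.63) ≈ 0.951 bits — its outcome is more predictable, so its entropy is lower.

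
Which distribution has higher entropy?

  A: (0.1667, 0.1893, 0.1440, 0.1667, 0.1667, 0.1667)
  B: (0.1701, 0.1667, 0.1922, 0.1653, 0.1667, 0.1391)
A

Both distributions are close to uniform, making this a harder comparison.

H(A) = 2.5805 bits
H(B) = 2.5787 bits

The distribution closer to uniform has higher entropy.
Answer: A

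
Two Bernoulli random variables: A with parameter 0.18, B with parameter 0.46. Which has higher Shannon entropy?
B

For binary distributions, entropy is maximized at p=0.5 and decreases as p moves toward 0 or 1.

H(A) = H(0.18) = 0.6801 bits
H(B) = H(0.46) = 0.9954 bits

Distribution B (p=0.46) is closer to uniform (p=0.5), so it has higher entropy.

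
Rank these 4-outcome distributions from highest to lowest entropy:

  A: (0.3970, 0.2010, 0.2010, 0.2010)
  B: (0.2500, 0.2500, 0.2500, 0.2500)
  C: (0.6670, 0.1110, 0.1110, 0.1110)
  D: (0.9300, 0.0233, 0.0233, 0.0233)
B > A > C > D

Key insight: Entropy is maximized by uniform distributions and minimized by concentrated distributions.

Entropies:
  H(A) = 1.9249 bits
  H(B) = 2.0000 bits
  H(C) = 1.4458 bits
  H(D) = 0.4769 bits

Ranking: B > A > C > D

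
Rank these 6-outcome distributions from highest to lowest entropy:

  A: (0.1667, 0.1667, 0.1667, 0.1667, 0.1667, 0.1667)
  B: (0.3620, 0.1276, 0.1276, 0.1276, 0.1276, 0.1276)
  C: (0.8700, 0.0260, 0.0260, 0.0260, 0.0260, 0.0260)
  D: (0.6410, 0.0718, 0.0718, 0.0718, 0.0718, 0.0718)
A > B > D > C

Key insight: Entropy is maximized by uniform distributions and minimized by concentrated distributions.

Entropies:
  H(A) = 2.5850 bits
  H(B) = 2.4257 bits
  H(C) = 0.8593 bits
  H(D) = 1.7754 bits

Ranking: A > B > D > C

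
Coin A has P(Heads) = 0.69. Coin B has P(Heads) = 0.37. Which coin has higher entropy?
B

For binary distributions, entropy is maximized at p=0.5 and decreases as p moves toward 0 or 1.

H(A) = H(0.69) = 0.8932 bits
H(B) = H(0.37) = 0.9507 bits

Distribution B (p=0.37) is closer to uniform (p=0.5), so it has higher entropy.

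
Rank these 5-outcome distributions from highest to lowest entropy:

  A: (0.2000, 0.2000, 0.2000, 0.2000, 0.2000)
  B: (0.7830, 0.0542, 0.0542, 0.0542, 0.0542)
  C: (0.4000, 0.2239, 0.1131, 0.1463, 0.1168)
A > C > B

Key insight: Entropy is maximized by uniform distributions and minimized by concentrated distributions.

- Uniform distributions have maximum entropy log₂(5) = 2.3219 bits
- The more "peaked" or concentrated a distribution, the lower its entropy

Entropies:
  H(A) = 2.3219 bits
  H(B) = 1.1887 bits
  H(C) = 2.1351 bits

Ranking: A > C > B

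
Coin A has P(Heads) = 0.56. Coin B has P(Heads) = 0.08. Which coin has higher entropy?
A

For binary distributions, entropy is maximized at p=0.5 and decreases as p moves toward 0 or 1.

H(A) = H(0.56) = 0.9896 bits
H(B) = H(0.08) = 0.4022 bits

Distribution A (p=0.56) is closer to uniform (p=0.5), so it has higher entropy.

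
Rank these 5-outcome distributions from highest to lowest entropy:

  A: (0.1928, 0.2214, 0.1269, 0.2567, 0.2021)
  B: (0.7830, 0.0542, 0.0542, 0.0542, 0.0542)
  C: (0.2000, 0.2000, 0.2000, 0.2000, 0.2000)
C > A > B

Key insight: Entropy is maximized by uniform distributions and minimized by concentrated distributions.

- Uniform distributions have maximum entropy log₂(5) = 2.3219 bits
- The more "peaked" or concentrated a distribution, the lower its entropy

Entropies:
  H(A) = 2.2873 bits
  H(B) = 1.1887 bits
  H(C) = 2.3219 bits

Ranking: C > A > B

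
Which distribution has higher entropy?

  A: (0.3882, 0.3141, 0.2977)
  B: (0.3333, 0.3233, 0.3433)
B

Both distributions are close to uniform, making this a harder comparison.

H(A) = 1.5751 bits
H(B) = 1.5845 bits

The distribution closer to uniform has higher entropy.
Answer: B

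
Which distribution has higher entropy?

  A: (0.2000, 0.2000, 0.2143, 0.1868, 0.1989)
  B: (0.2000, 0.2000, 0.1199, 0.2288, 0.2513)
A

Both distributions are close to uniform, making this a harder comparison.

H(A) = 2.3206 bits
H(B) = 2.2832 bits

The distribution closer to uniform has higher entropy.
Answer: A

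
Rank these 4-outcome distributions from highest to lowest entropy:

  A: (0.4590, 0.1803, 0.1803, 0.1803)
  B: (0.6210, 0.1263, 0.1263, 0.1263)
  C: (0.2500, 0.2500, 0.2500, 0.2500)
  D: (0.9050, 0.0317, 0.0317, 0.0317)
C > A > B > D

Key insight: Entropy is maximized by uniform distributions and minimized by concentrated distributions.

Entropies:
  H(A) = 1.8526 bits
  H(B) = 1.5580 bits
  H(C) = 2.0000 bits
  H(D) = 0.6035 bits

Ranking: C > A > B > D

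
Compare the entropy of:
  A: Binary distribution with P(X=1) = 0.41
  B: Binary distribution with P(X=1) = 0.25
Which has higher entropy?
A

For binary distributions, entropy is maximized at p=0.5 and decreases as p moves toward 0 or 1.

H(A) = H(0.41) = 0.9765 bits
H(B) = H(0.25) = 0.8113 bits

Distribution A (p=0.41) is closer to uniform (p=0.5), so it has higher entropy.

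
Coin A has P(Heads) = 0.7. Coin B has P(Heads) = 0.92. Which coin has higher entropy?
A

For binary distributions, entropy is maximized at p=0.5 and decreases as p moves toward 0 or 1.

H(A) = H(0.7) = 0.8813 bits
H(B) = H(0.92) = 0.4022 bits

Distribution A (p=0.7) is closer to uniform (p=0.5), so it has higher entropy.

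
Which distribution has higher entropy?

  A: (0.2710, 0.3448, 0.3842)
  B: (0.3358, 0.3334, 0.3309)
B

Both distributions are close to uniform, making this a harder comparison.

H(A) = 1.5704 bits
H(B) = 1.5849 bits

The distribution closer to uniform has higher entropy.
Answer: B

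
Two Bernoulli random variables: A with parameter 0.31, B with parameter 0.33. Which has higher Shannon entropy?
B

For binary distributions, entropy is maximized at p=0.5 and decreases as p moves toward 0 or 1.

H(A) = H(0.31) = 0.8932 bits
H(B) = H(0.33) = 0.9149 bits

Distribution B (p=0.33) is closer to uniform (p=0.5), so it has higher entropy.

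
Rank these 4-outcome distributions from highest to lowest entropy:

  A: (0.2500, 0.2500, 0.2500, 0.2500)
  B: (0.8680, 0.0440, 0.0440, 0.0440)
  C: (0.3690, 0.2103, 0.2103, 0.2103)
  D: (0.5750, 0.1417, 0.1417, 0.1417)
A > C > D > B

Key insight: Entropy is maximized by uniform distributions and minimized by concentrated distributions.

Entropies:
  H(A) = 2.0000 bits
  H(B) = 0.7721 bits
  H(C) = 1.9500 bits
  H(D) = 1.6573 bits

Ranking: A > C > D > B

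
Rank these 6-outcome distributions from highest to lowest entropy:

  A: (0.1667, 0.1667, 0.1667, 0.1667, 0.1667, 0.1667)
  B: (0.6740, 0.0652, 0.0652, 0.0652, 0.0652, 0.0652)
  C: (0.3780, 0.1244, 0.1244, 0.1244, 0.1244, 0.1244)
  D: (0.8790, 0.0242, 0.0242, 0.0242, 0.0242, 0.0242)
A > C > B > D

Key insight: Entropy is maximized by uniform distributions and minimized by concentrated distributions.

Entropies:
  H(A) = 2.5850 bits
  H(B) = 1.6677 bits
  H(C) = 2.4009 bits
  H(D) = 0.8132 bits

Ranking: A > C > B > D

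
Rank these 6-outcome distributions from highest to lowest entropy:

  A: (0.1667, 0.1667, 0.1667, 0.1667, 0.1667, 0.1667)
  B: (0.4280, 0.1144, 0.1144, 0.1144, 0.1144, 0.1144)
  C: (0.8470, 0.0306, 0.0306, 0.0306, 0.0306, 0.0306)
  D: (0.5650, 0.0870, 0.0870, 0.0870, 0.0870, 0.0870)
A > B > D > C

Key insight: Entropy is maximized by uniform distributions and minimized by concentrated distributions.

Entropies:
  H(A) = 2.5850 bits
  H(B) = 2.3131 bits
  H(C) = 0.9726 bits
  H(D) = 1.9978 bits

Ranking: A > B > D > C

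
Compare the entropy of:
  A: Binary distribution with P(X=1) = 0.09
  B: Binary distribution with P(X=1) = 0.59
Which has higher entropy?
B

For binary distributions, entropy is maximized at p=0.5 and decreases as p moves toward 0 or 1.

H(A) = H(0.09) = 0.4365 bits
H(B) = H(0.59) = 0.9765 bits

Distribution B (p=0.59) is closer to uniform (p=0.5), so it has higher entropy.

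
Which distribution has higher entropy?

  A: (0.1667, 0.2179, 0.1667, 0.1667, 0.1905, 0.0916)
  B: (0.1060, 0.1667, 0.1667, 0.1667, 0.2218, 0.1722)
B

Both distributions are close to uniform, making this a harder comparison.

H(A) = 2.5431 bits
H(B) = 2.5546 bits

The distribution closer to uniform has higher entropy.
Answer: B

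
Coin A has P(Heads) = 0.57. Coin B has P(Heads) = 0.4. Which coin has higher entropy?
A

For binary distributions, entropy is maximized at p=0.5 and decreases as p moves toward 0 or 1.

H(A) = H(0.57) = 0.9858 bits
H(B) = H(0.4) = 0.9710 bits

Distribution A (p=0.57) is closer to uniform (p=0.5), so it has higher entropy.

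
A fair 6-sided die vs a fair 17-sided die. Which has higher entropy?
17-sided die

Both are uniform distributions; for uniform over n outcomes, H = log₂(n). H(6-sided) = log₂(6) = 2.585 bits and H(17-sided) = log₂(17) = 4.087 bits. More outcomes in a uniform distribution means higher entropy.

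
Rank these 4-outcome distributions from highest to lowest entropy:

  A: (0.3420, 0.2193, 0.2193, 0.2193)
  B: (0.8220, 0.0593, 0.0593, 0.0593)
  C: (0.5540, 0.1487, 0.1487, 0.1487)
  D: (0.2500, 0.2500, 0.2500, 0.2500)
D > A > C > B

Key insight: Entropy is maximized by uniform distributions and minimized by concentrated distributions.

Entropies:
  H(A) = 1.9696 bits
  H(B) = 0.9578 bits
  H(C) = 1.6985 bits
  H(D) = 2.0000 bits

Ranking: D > A > C > B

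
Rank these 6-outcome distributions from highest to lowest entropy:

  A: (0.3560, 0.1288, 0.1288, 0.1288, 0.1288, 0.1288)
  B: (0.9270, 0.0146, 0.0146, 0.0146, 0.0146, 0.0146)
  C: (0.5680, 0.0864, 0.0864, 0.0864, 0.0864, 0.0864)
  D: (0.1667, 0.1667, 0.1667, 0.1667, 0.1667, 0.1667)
D > A > C > B

Key insight: Entropy is maximized by uniform distributions and minimized by concentrated distributions.

Entropies:
  H(A) = 2.4346 bits
  H(B) = 0.5465 bits
  H(C) = 1.9897 bits
  H(D) = 2.5850 bits

Ranking: D > A > C > B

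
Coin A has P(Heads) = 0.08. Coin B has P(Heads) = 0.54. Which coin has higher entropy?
B

For binary distributions, entropy is maximized at p=0.5 and decreases as p moves toward 0 or 1.

H(A) = H(0.08) = 0.4022 bits
H(B) = H(0.54) = 0.9954 bits

Distribution B (p=0.54) is closer to uniform (p=0.5), so it has higher entropy.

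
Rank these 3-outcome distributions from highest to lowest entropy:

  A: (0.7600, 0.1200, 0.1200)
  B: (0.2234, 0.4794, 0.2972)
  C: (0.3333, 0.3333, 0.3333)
C > B > A

Key insight: Entropy is maximized by uniform distributions and minimized by concentrated distributions.

- Uniform distributions have maximum entropy log₂(3) = 1.5850 bits
- The more "peaked" or concentrated a distribution, the lower its entropy

Entropies:
  H(A) = 1.0350 bits
  H(B) = 1.5118 bits
  H(C) = 1.5850 bits

Ranking: C > B > A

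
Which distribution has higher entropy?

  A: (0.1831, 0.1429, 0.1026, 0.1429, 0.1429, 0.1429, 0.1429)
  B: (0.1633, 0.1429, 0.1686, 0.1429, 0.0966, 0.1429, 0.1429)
A

Both distributions are close to uniform, making this a harder comparison.

H(A) = 2.7908 bits
H(B) = 2.7900 bits

The distribution closer to uniform has higher entropy.
Answer: A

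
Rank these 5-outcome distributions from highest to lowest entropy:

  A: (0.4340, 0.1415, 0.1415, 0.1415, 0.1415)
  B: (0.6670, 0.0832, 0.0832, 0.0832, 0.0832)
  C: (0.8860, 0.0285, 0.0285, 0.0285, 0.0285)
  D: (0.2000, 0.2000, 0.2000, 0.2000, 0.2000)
D > A > B > C

Key insight: Entropy is maximized by uniform distributions and minimized by concentrated distributions.

Entropies:
  H(A) = 2.1194 bits
  H(B) = 1.5840 bits
  H(C) = 0.7399 bits
  H(D) = 2.3219 bits

Ranking: D > A > B > C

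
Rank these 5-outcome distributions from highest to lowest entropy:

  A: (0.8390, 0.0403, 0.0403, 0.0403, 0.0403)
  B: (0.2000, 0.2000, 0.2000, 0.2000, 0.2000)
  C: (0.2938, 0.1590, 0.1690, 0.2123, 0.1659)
B > C > A

Key insight: Entropy is maximized by uniform distributions and minimized by concentrated distributions.

- Uniform distributions have maximum entropy log₂(5) = 2.3219 bits
- The more "peaked" or concentrated a distribution, the lower its entropy

Entropies:
  H(A) = 0.9587 bits
  H(B) = 2.3219 bits
  H(C) = 2.2791 bits

Ranking: B > C > A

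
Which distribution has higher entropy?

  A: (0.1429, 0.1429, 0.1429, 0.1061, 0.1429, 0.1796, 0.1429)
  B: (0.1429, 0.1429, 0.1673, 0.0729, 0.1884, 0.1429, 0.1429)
A

Both distributions are close to uniform, making this a harder comparison.

H(A) = 2.7936 bits
H(B) = 2.7648 bits

The distribution closer to uniform has higher entropy.
Answer: A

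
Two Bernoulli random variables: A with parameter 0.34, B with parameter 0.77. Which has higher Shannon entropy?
A

For binary distributions, entropy is maximized at p=0.5 and decreases as p moves toward 0 or 1.

H(A) = H(0.34) = 0.9248 bits
H(B) = H(0.77) = 0.7780 bits

Distribution A (p=0.34) is closer to uniform (p=0.5), so it has higher entropy.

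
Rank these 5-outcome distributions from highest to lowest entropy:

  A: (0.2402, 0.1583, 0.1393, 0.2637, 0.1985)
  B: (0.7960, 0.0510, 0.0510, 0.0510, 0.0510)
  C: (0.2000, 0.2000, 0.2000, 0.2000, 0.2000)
C > A > B

Key insight: Entropy is maximized by uniform distributions and minimized by concentrated distributions.

- Uniform distributions have maximum entropy log₂(5) = 2.3219 bits
- The more "peaked" or concentrated a distribution, the lower its entropy

Entropies:
  H(A) = 2.2816 bits
  H(B) = 1.1379 bits
  H(C) = 2.3219 bits

Ranking: C > A > B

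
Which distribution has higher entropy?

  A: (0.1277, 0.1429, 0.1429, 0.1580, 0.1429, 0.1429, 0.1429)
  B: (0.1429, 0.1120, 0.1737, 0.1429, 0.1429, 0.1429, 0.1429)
A

Both distributions are close to uniform, making this a harder comparison.

H(A) = 2.8050 bits
H(B) = 2.7977 bits

The distribution closer to uniform has higher entropy.
Answer: A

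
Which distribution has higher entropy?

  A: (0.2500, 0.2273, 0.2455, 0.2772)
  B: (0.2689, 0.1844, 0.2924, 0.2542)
A

Both distributions are close to uniform, making this a harder comparison.

H(A) = 1.9963 bits
H(B) = 1.9803 bits

The distribution closer to uniform has higher entropy.
Answer: A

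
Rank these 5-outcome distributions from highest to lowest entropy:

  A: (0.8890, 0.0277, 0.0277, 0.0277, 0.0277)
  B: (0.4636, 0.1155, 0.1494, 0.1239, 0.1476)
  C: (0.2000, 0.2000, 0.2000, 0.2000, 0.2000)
C > B > A

Key insight: Entropy is maximized by uniform distributions and minimized by concentrated distributions.

- Uniform distributions have maximum entropy log₂(5) = 2.3219 bits
- The more "peaked" or concentrated a distribution, the lower its entropy

Entropies:
  H(A) = 0.7249 bits
  H(B) = 2.0643 bits
  H(C) = 2.3219 bits

Ranking: C > B > A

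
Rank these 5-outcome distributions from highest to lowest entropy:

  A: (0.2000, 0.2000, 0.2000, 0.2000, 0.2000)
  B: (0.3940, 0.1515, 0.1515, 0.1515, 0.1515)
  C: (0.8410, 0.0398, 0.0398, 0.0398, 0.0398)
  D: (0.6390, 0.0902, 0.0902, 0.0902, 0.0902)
A > B > D > C

Key insight: Entropy is maximized by uniform distributions and minimized by concentrated distributions.

Entropies:
  H(A) = 2.3219 bits
  H(B) = 2.1793 bits
  H(C) = 0.9499 bits
  H(D) = 1.6655 bits

Ranking: A > B > D > C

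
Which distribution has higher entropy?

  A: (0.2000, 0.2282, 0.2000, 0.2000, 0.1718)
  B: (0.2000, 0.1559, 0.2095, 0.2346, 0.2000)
A

Both distributions are close to uniform, making this a harder comparison.

H(A) = 2.3162 bits
H(B) = 2.3099 bits

The distribution closer to uniform has higher entropy.
Answer: A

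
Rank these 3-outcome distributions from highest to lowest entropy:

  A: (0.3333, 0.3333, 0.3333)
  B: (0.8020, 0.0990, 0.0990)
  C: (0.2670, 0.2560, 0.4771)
A > C > B

Key insight: Entropy is maximized by uniform distributions and minimized by concentrated distributions.

- Uniform distributions have maximum entropy log₂(3) = 1.5850 bits
- The more "peaked" or concentrated a distribution, the lower its entropy

Entropies:
  H(A) = 1.5850 bits
  H(B) = 0.9159 bits
  H(C) = 1.5213 bits

Ranking: A > C > B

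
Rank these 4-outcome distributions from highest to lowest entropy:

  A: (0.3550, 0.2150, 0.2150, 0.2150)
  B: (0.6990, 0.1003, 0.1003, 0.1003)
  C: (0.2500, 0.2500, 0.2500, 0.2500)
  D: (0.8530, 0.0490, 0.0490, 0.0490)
C > A > B > D

Key insight: Entropy is maximized by uniform distributions and minimized by concentrated distributions.

Entropies:
  H(A) = 1.9608 bits
  H(B) = 1.3596 bits
  H(C) = 2.0000 bits
  H(D) = 0.8353 bits

Ranking: C > A > B > D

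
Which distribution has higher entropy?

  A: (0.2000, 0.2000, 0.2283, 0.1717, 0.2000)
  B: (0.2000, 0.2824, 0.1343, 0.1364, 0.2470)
A

Both distributions are close to uniform, making this a harder comparison.

H(A) = 2.3161 bits
H(B) = 2.2588 bits

The distribution closer to uniform has higher entropy.
Answer: A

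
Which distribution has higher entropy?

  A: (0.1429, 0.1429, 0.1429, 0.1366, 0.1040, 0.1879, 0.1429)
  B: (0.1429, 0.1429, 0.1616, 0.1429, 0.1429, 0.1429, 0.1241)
B

Both distributions are close to uniform, making this a harder comparison.

H(A) = 2.7894 bits
H(B) = 2.8038 bits

The distribution closer to uniform has higher entropy.
Answer: B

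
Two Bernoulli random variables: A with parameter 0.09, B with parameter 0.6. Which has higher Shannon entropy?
B

For binary distributions, entropy is maximized at p=0.5 and decreases as p moves toward 0 or 1.

H(A) = H(0.09) = 0.4365 bits
H(B) = H(0.6) = 0.9710 bits

Distribution B (p=0.6) is closer to uniform (p=0.5), so it has higher entropy.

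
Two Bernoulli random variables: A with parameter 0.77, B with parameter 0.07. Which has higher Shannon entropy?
A

For binary distributions, entropy is maximized at p=0.5 and decreases as p moves toward 0 or 1.

H(A) = H(0.77) = 0.7780 bits
H(B) = H(0.07) = 0.3659 bits

Distribution A (p=0.77) is closer to uniform (p=0.5), so it has higher entropy.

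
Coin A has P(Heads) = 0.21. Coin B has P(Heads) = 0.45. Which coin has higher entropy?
B

For binary distributions, entropy is maximized at p=0.5 and decreases as p moves toward 0 or 1.

H(A) = H(0.21) = 0.7415 bits
H(B) = H(0.45) = 0.9928 bits

Distribution B (p=0.45) is closer to uniform (p=0.5), so it has higher entropy.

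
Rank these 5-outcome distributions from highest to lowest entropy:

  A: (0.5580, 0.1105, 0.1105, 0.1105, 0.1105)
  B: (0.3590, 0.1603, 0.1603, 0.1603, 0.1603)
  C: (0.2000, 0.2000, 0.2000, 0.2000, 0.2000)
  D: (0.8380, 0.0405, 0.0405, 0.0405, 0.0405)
C > B > A > D

Key insight: Entropy is maximized by uniform distributions and minimized by concentrated distributions.

Entropies:
  H(A) = 1.8743 bits
  H(B) = 2.2238 bits
  H(C) = 2.3219 bits
  H(D) = 0.9631 bits

Ranking: C > B > A > D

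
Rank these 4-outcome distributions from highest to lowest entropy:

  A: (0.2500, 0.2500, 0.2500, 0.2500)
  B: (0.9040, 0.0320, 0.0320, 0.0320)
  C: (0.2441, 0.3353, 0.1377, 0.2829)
A > C > B

Key insight: Entropy is maximized by uniform distributions and minimized by concentrated distributions.

- Uniform distributions have maximum entropy log₂(4) = 2.0000 bits
- The more "peaked" or concentrated a distribution, the lower its entropy

Entropies:
  H(A) = 2.0000 bits
  H(B) = 0.6083 bits
  H(C) = 1.9344 bits

Ranking: A > C > B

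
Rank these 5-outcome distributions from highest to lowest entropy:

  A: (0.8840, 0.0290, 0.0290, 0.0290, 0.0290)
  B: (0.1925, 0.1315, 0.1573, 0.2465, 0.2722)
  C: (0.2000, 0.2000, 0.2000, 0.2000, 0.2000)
C > B > A

Key insight: Entropy is maximized by uniform distributions and minimized by concentrated distributions.

- Uniform distributions have maximum entropy log₂(5) = 2.3219 bits
- The more "peaked" or concentrated a distribution, the lower its entropy

Entropies:
  H(A) = 0.7498 bits
  H(B) = 2.2713 bits
  H(C) = 2.3219 bits

Ranking: C > B > A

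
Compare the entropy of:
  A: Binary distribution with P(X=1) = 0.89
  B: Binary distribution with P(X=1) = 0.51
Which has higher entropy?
B

For binary distributions, entropy is maximized at p=0.5 and decreases as p moves toward 0 or 1.

H(A) = H(0.89) = 0.4999 bits
H(B) = H(0.51) = 0.9997 bits

Distribution B (p=0.51) is closer to uniform (p=0.5), so it has higher entropy.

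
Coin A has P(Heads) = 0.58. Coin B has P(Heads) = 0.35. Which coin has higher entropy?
A

For binary distributions, entropy is maximized at p=0.5 and decreases as p moves toward 0 or 1.

H(A) = H(0.58) = 0.9815 bits
H(B) = H(0.35) = 0.9341 bits

Distribution A (p=0.58) is closer to uniform (p=0.5), so it has higher entropy.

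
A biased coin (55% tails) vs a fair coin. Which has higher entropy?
Fair coin

The fair coin is uniform (p=0.5), maximizing binary entropy at 1 bit. The biased coin has H(0.55) ≈ 0.993 bits — its outcome is more predictable, so its entropy is lower.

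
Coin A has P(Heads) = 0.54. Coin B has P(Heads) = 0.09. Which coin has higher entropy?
A

For binary distributions, entropy is maximized at p=0.5 and decreases as p moves toward 0 or 1.

H(A) = H(0.54) = 0.9954 bits
H(B) = H(0.09) = 0.4365 bits

Distribution A (p=0.54) is closer to uniform (p=0.5), so it has higher entropy.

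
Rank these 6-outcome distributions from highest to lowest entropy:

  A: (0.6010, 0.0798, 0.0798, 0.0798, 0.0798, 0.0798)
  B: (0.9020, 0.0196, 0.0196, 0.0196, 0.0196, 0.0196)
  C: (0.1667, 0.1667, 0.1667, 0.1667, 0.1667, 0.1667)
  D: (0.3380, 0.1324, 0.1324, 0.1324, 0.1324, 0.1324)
C > D > A > B

Key insight: Entropy is maximized by uniform distributions and minimized by concentrated distributions.

Entropies:
  H(A) = 1.8968 bits
  H(B) = 0.6902 bits
  H(C) = 2.5850 bits
  H(D) = 2.4600 bits

Ranking: C > D > A > B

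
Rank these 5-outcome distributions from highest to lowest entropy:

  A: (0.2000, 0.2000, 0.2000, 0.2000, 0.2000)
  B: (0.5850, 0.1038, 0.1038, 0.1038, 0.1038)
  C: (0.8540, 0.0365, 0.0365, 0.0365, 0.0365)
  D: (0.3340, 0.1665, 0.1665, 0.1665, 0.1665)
A > D > B > C

Key insight: Entropy is maximized by uniform distributions and minimized by concentrated distributions.

Entropies:
  H(A) = 2.3219 bits
  H(B) = 1.8091 bits
  H(C) = 0.8917 bits
  H(D) = 2.2510 bits

Ranking: A > D > B > C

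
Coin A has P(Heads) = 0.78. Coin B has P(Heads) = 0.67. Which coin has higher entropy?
B

For binary distributions, entropy is maximized at p=0.5 and decreases as p moves toward 0 or 1.

H(A) = H(0.78) = 0.7602 bits
H(B) = H(0.67) = 0.9149 bits

Distribution B (p=0.67) is closer to uniform (p=0.5), so it has higher entropy.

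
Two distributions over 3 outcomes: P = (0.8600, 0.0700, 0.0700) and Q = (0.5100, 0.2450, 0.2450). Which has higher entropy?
Q

P is highly concentrated on one outcome (86%), making it nearly deterministic. Q spreads its mass more evenly (max 51%). The more spread-out distribution has higher entropy: H(P) ≈ 0.724 bits, H(Q) ≈ 1.490 bits.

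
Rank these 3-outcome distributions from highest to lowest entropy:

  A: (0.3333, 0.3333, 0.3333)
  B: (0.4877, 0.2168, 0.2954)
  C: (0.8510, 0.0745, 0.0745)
A > B > C

Key insight: Entropy is maximized by uniform distributions and minimized by concentrated distributions.

- Uniform distributions have maximum entropy log₂(3) = 1.5850 bits
- The more "peaked" or concentrated a distribution, the lower its entropy

Entropies:
  H(A) = 1.5850 bits
  H(B) = 1.5031 bits
  H(C) = 0.7563 bits

Ranking: A > B > C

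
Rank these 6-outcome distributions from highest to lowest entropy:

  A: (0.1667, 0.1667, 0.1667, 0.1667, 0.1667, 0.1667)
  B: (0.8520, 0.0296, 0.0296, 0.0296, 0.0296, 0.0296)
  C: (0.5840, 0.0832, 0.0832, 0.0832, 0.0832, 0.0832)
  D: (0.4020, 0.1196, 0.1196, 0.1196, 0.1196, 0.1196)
A > D > C > B

Key insight: Entropy is maximized by uniform distributions and minimized by concentrated distributions.

Entropies:
  H(A) = 2.5850 bits
  H(B) = 0.9485 bits
  H(C) = 1.9455 bits
  H(D) = 2.3606 bits

Ranking: A > D > C > B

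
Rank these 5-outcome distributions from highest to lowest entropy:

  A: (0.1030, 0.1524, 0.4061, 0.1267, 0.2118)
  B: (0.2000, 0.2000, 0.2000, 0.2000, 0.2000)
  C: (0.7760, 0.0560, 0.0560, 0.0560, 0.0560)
B > A > C

Key insight: Entropy is maximized by uniform distributions and minimized by concentrated distributions.

- Uniform distributions have maximum entropy log₂(5) = 2.3219 bits
- The more "peaked" or concentrated a distribution, the lower its entropy

Entropies:
  H(A) = 2.1313 bits
  H(B) = 2.3219 bits
  H(C) = 1.2154 bits

Ranking: B > A > C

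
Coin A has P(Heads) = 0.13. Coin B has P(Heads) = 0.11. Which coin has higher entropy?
A

For binary distributions, entropy is maximized at p=0.5 and decreases as p moves toward 0 or 1.

H(A) = H(0.13) = 0.5574 bits
H(B) = H(0.11) = 0.4999 bits

Distribution A (p=0.13) is closer to uniform (p=0.5), so it has higher entropy.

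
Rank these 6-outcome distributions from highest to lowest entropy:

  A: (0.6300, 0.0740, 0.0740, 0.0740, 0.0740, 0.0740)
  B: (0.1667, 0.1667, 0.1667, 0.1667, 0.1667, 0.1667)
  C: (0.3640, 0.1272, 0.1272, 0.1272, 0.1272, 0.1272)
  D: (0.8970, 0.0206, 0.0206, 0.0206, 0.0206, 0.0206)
B > C > A > D

Key insight: Entropy is maximized by uniform distributions and minimized by concentrated distributions.

Entropies:
  H(A) = 1.8098 bits
  H(B) = 2.5850 bits
  H(C) = 2.4227 bits
  H(D) = 0.7176 bits

Ranking: B > C > A > D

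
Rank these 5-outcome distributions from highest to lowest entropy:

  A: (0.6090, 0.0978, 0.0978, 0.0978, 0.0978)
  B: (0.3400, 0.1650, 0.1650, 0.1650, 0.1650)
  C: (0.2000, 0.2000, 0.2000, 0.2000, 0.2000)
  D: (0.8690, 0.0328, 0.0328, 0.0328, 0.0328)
C > B > A > D

Key insight: Entropy is maximized by uniform distributions and minimized by concentrated distributions.

Entropies:
  H(A) = 1.7474 bits
  H(B) = 2.2448 bits
  H(C) = 2.3219 bits
  H(D) = 0.8222 bits

Ranking: C > B > A > D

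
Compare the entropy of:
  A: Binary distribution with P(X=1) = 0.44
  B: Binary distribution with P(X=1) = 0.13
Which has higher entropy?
A

For binary distributions, entropy is maximized at p=0.5 and decreases as p moves toward 0 or 1.

H(A) = H(0.44) = 0.9896 bits
H(B) = H(0.13) = 0.5574 bits

Distribution A (p=0.44) is closer to uniform (p=0.5), so it has higher entropy.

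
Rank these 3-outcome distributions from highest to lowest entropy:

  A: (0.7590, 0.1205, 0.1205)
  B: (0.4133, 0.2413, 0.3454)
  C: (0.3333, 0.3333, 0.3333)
C > B > A

Key insight: Entropy is maximized by uniform distributions and minimized by concentrated distributions.

- Uniform distributions have maximum entropy log₂(3) = 1.5850 bits
- The more "peaked" or concentrated a distribution, the lower its entropy

Entropies:
  H(A) = 1.0377 bits
  H(B) = 1.5515 bits
  H(C) = 1.5850 bits

Ranking: C > B > A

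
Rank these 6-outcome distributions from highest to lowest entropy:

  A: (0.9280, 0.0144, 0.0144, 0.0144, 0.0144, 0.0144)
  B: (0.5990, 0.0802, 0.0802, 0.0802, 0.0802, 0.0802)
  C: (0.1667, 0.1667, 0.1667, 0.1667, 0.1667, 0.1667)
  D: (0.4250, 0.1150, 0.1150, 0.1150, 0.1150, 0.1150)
C > D > B > A

Key insight: Entropy is maximized by uniform distributions and minimized by concentrated distributions.

Entropies:
  H(A) = 0.5405 bits
  H(B) = 1.9026 bits
  H(C) = 2.5850 bits
  H(D) = 2.3188 bits

Ranking: C > D > B > A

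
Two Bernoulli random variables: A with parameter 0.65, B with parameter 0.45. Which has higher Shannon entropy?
B

For binary distributions, entropy is maximized at p=0.5 and decreases as p moves toward 0 or 1.

H(A) = H(0.65) = 0.9341 bits
H(B) = H(0.45) = 0.9928 bits

Distribution B (p=0.45) is closer to uniform (p=0.5), so it has higher entropy.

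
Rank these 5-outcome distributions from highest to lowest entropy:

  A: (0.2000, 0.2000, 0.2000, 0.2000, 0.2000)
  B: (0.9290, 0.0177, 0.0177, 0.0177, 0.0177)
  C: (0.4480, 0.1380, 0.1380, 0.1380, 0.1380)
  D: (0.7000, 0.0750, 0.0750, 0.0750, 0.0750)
A > C > D > B

Key insight: Entropy is maximized by uniform distributions and minimized by concentrated distributions.

Entropies:
  H(A) = 2.3219 bits
  H(B) = 0.5116 bits
  H(C) = 2.0962 bits
  H(D) = 1.4813 bits

Ranking: A > C > D > B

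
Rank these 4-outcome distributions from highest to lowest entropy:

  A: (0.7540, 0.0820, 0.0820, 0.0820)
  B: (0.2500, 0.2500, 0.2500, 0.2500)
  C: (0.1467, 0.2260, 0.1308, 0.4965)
B > C > A

Key insight: Entropy is maximized by uniform distributions and minimized by concentrated distributions.

- Uniform distributions have maximum entropy log₂(4) = 2.0000 bits
- The more "peaked" or concentrated a distribution, the lower its entropy

Entropies:
  H(A) = 1.1948 bits
  H(B) = 2.0000 bits
  H(C) = 1.7764 bits

Ranking: B > C > A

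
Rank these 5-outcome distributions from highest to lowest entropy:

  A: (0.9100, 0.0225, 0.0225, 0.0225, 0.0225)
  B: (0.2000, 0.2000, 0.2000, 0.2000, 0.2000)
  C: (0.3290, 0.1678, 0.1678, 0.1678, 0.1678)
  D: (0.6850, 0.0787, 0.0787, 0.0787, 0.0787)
B > C > D > A

Key insight: Entropy is maximized by uniform distributions and minimized by concentrated distributions.

Entropies:
  H(A) = 0.6165 bits
  H(B) = 2.3219 bits
  H(C) = 2.2559 bits
  H(D) = 1.5289 bits

Ranking: B > C > D > A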